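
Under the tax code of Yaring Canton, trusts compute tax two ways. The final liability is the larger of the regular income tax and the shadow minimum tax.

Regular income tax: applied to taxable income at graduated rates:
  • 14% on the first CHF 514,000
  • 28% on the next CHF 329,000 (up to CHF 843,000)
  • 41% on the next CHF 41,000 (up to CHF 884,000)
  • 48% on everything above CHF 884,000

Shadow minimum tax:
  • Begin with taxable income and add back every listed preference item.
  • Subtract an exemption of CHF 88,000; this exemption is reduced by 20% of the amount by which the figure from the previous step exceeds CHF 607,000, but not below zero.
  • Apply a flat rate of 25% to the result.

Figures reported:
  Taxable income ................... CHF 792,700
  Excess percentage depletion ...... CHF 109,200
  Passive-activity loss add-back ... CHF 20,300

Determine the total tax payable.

CHF 224,310

Shadow minimum tax:
  Adjusted income: CHF 792,700 + CHF 109,200 + CHF 20,300 = CHF 922,200
  Exemption: CHF 88,000 − 20% × (CHF 922,200 − CHF 607,000) = CHF 88,000 − CHF 63,040 = CHF 24,960
  Base: CHF 922,200 − CHF 24,960 = CHF 897,240
  CHF 897,240 × 25% = CHF 224,310

Regular income tax:
  CHF 514,000 × 14% = CHF 71,960
  CHF 278,700 × 28% = CHF 78,036
  → CHF 149,996

CHF 224,310 > CHF 149,996, so the shadow minimum tax is the binding amount.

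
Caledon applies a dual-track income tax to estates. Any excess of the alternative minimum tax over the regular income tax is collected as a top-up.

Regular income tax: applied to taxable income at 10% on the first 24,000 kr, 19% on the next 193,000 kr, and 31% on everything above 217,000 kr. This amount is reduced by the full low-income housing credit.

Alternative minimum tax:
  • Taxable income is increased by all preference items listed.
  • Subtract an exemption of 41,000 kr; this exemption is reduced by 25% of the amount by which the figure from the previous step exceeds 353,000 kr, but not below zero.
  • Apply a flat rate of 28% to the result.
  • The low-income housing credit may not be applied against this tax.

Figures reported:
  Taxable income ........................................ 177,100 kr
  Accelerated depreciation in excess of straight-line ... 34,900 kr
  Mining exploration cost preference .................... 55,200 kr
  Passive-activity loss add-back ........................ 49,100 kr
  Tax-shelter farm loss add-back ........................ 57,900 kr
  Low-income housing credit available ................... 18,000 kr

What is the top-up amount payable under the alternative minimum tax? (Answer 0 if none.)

Regular income tax:
  24,000 kr × 10% = 2,400 kr
  153,100 kr × 19% = 29,089 kr
  → 31,489 kr
  Less low-income housing credit 18,000 kr → 13,489 kr

Alternative minimum tax:
  Adjusted income: 177,100 kr + 34,900 kr + 55,200 kr + 49,100 kr + 57,900 kr = 374,200 kr
  Exemption: 41,000 kr − 25% × (374,200 kr − 353,000 kr) = 41,000 kr − 5,300 kr = 35,700 kr
  Base: 374,200 kr − 35,700 kr = 338,500 kr
  338,500 kr × 28% = 94,780 kr

Excess of alternative minimum tax over regular income tax: 94,780 kr − 13,489 kr = 81,291 kr.

81,291 kr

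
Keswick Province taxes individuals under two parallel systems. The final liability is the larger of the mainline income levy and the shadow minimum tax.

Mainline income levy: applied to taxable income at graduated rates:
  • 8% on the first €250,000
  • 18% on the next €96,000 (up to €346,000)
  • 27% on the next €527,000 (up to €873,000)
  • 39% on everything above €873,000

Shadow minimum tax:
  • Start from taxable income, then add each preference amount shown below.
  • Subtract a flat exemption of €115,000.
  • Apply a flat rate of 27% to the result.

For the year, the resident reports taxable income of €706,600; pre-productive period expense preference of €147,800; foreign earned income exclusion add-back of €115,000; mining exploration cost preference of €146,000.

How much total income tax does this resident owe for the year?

Shadow minimum tax:
  Adjusted income: €706,600 + €147,800 + €115,000 + €146,000 = €1,115,400
  Less exemption €115,000 → base €1,000,400
  €1,000,400 × 27% = €270,108

Mainline income levy:
  €250,000 × 8% = €20,000
  €96,000 × 18% = €17,280
  €360,600 × 27% = €97,362
  → €134,642

€270,108 > €134,642, so the shadow minimum tax is the binding amount.

€270,108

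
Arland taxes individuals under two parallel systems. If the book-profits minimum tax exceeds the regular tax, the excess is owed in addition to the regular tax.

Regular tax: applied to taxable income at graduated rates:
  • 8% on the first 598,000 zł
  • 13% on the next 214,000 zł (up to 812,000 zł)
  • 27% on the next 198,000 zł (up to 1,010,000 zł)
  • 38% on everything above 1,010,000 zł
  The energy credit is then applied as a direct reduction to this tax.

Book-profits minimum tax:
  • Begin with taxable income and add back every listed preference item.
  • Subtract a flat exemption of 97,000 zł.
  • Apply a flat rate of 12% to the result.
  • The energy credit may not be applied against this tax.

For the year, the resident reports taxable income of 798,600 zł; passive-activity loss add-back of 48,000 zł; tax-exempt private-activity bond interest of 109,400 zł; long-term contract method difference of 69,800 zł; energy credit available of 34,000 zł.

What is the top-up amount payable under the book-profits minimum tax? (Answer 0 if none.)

Book-profits minimum tax:
  Adjusted income: 798,600 zł + 48,000 zł + 109,400 zł + 69,800 zł = 1,025,800 zł
  Less exemption 97,000 zł → base 928,800 zł
  928,800 zł × 12% = 111,456 zł

Regular tax:
  598,000 zł × 8% = 47,840 zł
  200,600 zł × 13% = 26,078 zł
  → 73,918 zł
  Less energy credit 34,000 zł → 39,918 zł

Excess of book-profits minimum tax over regular tax: 111,456 zł − 39,918 zł = 71,538 zł.

71,538 zł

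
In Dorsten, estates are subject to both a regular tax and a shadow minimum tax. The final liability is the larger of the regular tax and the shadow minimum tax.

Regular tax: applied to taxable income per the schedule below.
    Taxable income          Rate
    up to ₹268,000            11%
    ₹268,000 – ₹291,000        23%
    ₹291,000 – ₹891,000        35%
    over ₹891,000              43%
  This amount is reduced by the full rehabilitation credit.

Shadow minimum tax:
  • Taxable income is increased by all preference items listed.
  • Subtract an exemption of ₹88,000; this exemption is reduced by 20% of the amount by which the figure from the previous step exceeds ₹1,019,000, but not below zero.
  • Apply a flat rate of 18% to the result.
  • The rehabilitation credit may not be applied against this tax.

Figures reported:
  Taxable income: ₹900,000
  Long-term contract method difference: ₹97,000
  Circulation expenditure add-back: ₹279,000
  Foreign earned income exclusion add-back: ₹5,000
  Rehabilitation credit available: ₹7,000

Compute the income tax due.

Regular tax:
  ₹268,000 × 11% = ₹29,480
  ₹23,000 × 23% = ₹5,290
  ₹600,000 × 35% = ₹210,000
  ₹9,000 × 43% = ₹3,870
  → ₹248,640
  Less rehabilitation credit ₹7,000 → ₹241,640

Shadow minimum tax:
  Adjusted income: ₹900,000 + ₹97,000 + ₹279,000 + ₹5,000 = ₹1,281,000
  Exemption: ₹88,000 − 20% × (₹1,281,000 − ₹1,019,000) = ₹88,000 − ₹52,400 = ₹35,600
  Base: ₹1,281,000 − ₹35,600 = ₹1,245,400
  ₹1,245,400 × 18% = ₹224,172

₹241,640 > ₹224,172, so the regular tax governs.

₹241,640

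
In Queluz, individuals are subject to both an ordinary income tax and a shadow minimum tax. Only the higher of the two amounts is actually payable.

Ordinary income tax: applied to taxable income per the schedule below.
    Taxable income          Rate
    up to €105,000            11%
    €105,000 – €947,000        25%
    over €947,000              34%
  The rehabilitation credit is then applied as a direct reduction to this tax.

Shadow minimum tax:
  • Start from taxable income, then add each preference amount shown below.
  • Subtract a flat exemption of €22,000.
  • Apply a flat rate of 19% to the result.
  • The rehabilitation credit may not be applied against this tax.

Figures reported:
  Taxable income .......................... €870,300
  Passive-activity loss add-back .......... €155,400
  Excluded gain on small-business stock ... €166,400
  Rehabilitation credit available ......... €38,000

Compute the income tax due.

Shadow minimum tax:
  Adjusted income: €870,300 + €155,400 + €166,400 = €1,192,100
  Less exemption €22,000 → base €1,170,100
  €1,170,100 × 19% = €222,319

Ordinary income tax:
  €105,000 × 11% = €11,550
  €765,300 × 25% = €191,325
  → €202,875
  Less rehabilitation credit €38,000 → €164,875

€222,319 > €164,875, so the shadow minimum tax is the binding amount.

€222,319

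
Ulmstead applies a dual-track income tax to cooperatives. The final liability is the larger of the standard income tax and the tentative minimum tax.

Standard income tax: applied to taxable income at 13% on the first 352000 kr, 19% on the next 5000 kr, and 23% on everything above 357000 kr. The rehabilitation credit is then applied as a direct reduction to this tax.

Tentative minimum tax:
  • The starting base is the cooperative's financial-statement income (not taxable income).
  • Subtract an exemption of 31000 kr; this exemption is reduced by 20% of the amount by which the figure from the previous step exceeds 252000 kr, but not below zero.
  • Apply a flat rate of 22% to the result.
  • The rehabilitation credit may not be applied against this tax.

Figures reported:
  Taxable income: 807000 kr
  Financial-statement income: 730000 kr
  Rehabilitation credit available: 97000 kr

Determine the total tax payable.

Standard income tax:
  352000 kr × 13% = 45760 kr
  5000 kr × 19% = 950 kr
  450000 kr × 23% = 103500 kr
  → 150210 kr
  Less rehabilitation credit 97000 kr → 53210 kr

Tentative minimum tax:
  Base (financial-statement income): 730000 kr
  Exemption: 20% × (730000 kr − 252000 kr) = 95600 kr ≥ 31000 kr, so the exemption is fully phased out
  Base: 730000 kr − 0 kr = 730000 kr
  730000 kr × 22% = 160600 kr

160600 kr > 53210 kr, so the tentative minimum tax is the binding amount.

160600 kr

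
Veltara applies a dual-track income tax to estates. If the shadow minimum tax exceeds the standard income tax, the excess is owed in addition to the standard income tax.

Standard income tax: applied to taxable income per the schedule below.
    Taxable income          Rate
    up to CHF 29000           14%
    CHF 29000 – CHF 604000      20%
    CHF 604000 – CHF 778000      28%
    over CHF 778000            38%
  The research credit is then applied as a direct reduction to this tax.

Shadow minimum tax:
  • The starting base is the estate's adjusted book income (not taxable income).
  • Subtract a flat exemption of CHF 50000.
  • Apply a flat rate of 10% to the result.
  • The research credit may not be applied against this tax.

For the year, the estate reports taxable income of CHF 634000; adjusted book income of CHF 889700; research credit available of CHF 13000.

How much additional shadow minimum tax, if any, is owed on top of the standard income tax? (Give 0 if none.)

CHF 0

Standard income tax:
  CHF 29000 × 14% = CHF 4060
  CHF 575000 × 20% = CHF 115000
  CHF 30000 × 28% = CHF 8400
  → CHF 127460
  Less research credit CHF 13000 → CHF 114460

Shadow minimum tax:
  Base (adjusted book income): CHF 889700
  Less exemption CHF 50000 → base CHF 839700
  CHF 839700 × 10% = CHF 83970

CHF 83970 ≤ CHF 114460, so no add-on is due.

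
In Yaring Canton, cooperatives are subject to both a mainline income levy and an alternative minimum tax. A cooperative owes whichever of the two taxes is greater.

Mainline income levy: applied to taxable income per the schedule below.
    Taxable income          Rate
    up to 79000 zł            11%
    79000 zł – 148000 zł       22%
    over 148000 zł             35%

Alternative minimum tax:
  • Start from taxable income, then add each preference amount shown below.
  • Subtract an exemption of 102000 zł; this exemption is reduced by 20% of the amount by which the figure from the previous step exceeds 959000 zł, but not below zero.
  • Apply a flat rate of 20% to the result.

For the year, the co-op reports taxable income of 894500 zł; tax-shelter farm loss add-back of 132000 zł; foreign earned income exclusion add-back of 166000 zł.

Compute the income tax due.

Mainline income levy:
  79000 zł × 11% = 8690 zł
  69000 zł × 22% = 15180 zł
  746500 zł × 35% = 261275 zł
  → 285145 zł

Alternative minimum tax:
  Adjusted income: 894500 zł + 132000 zł + 166000 zł = 1192500 zł
  Exemption: 102000 zł − 20% × (1192500 zł − 959000 zł) = 102000 zł − 46700 zł = 55300 zł
  Base: 1192500 zł − 55300 zł = 1137200 zł
  1137200 zł × 20% = 227440 zł

285145 zł > 227440 zł, so the mainline income levy governs.

285145 zł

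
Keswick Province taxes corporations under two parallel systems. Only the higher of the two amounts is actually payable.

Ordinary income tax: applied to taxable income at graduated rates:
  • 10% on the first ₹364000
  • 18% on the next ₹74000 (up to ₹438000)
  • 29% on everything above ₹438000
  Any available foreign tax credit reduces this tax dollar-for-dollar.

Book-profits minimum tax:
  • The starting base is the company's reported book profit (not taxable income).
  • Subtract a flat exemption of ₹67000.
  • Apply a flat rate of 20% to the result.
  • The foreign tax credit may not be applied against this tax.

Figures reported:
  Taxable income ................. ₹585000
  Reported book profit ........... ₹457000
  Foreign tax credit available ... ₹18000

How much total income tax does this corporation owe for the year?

₹78000

Book-profits minimum tax:
  Base (reported book profit): ₹457000
  Less exemption ₹67000 → base ₹390000
  ₹390000 × 20% = ₹78000

Ordinary income tax:
  ₹364000 × 10% = ₹36400
  ₹74000 × 18% = ₹13320
  ₹147000 × 29% = ₹42630
  → ₹92350
  Less foreign tax credit ₹18000 → ₹74350

₹78000 > ₹74350, so the book-profits minimum tax is the binding amount.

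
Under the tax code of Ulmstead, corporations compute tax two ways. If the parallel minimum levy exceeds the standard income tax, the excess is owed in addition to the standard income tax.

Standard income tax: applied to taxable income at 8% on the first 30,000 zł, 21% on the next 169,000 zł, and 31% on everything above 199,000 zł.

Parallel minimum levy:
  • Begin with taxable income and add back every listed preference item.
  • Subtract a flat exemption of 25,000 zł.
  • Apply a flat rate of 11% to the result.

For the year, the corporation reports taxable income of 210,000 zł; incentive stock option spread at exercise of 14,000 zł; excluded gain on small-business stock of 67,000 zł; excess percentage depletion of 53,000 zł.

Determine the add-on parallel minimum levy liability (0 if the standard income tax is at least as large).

Parallel minimum levy:
  Adjusted income: 210,000 zł + 14,000 zł + 67,000 zł + 53,000 zł = 344,000 zł
  Less exemption 25,000 zł → base 319,000 zł
  319,000 zł × 11% = 35,090 zł

Standard income tax:
  30,000 zł × 8% = 2,400 zł
  169,000 zł × 21% = 35,490 zł
  11,000 zł × 31% = 3,410 zł
  → 41,300 zł

35,090 zł ≤ 41,300 zł, so no add-on is due.

0 zł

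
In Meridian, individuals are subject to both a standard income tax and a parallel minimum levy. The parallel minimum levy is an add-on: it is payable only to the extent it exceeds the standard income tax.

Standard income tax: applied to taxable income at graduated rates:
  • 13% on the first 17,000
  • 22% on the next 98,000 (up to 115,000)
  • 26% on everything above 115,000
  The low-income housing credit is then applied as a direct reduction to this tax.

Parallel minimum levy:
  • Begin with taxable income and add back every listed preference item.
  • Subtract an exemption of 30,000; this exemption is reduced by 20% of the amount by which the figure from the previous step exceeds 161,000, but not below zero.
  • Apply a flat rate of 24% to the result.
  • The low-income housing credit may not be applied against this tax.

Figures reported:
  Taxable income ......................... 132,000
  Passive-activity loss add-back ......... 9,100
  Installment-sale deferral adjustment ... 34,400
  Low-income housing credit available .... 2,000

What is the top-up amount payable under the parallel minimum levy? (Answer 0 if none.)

Parallel minimum levy:
  Adjusted income: 132,000 + 9,100 + 34,400 = 175,500
  Exemption: 30,000 − 20% × (175,500 − 161,000) = 30,000 − 2,900 = 27,100
  Base: 175,500 − 27,100 = 148,400
  148,400 × 24% = 35,616

Standard income tax:
  17,000 × 13% = 2,210
  98,000 × 22% = 21,560
  17,000 × 26% = 4,420
  → 28,190
  Less low-income housing credit 2,000 → 26,190

Excess of parallel minimum levy over standard income tax: 35,616 − 26,190 = 9,426.

9,426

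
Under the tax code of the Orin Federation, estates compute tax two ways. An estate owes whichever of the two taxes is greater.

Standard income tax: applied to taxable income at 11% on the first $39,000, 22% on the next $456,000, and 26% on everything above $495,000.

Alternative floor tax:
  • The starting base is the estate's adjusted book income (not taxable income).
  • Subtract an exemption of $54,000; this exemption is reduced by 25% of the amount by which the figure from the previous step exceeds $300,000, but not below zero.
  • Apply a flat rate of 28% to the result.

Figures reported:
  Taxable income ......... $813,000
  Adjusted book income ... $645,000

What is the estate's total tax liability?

Alternative floor tax:
  Base (adjusted book income): $645,000
  Exemption: 25% × ($645,000 − $300,000) = $86,250 ≥ $54,000, so the exemption is fully phased out
  Base: $645,000 − $0 = $645,000
  $645,000 × 28% = $180,600

Standard income tax:
  $39,000 × 11% = $4,290
  $456,000 × 22% = $100,320
  $318,000 × 26% = $82,680
  → $187,290

$187,290 > $180,600, so the standard income tax governs.

$187,290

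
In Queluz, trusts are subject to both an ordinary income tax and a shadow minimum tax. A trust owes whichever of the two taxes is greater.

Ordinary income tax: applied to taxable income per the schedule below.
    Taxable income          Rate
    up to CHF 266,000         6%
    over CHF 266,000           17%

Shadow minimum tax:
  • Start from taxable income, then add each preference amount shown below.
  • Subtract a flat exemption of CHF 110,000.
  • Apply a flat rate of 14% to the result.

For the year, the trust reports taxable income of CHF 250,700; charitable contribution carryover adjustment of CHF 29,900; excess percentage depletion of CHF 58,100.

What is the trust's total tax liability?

Shadow minimum tax:
  Adjusted income: CHF 250,700 + CHF 29,900 + CHF 58,100 = CHF 338,700
  Less exemption CHF 110,000 → base CHF 228,700
  CHF 228,700 × 14% = CHF 32,018

Ordinary income tax:
  CHF 250,700 × 6% = CHF 15,042

CHF 32,018 > CHF 15,042, so the shadow minimum tax is the binding amount.

CHF 32,018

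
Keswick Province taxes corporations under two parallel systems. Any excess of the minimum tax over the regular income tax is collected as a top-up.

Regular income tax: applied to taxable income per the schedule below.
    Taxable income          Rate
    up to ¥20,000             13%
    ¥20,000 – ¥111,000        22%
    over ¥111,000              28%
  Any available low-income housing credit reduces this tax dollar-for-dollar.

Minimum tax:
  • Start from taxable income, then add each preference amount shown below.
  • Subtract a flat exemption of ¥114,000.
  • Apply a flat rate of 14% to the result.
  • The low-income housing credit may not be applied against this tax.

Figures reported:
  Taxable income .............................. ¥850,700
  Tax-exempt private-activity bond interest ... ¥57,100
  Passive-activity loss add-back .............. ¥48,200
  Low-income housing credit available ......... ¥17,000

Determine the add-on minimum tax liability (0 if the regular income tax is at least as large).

¥0

Minimum tax:
  Adjusted income: ¥850,700 + ¥57,100 + ¥48,200 = ¥956,000
  Less exemption ¥114,000 → base ¥842,000
  ¥842,000 × 14% = ¥117,880

Regular income tax:
  ¥20,000 × 13% = ¥2,600
  ¥91,000 × 22% = ¥20,020
  ¥739,700 × 28% = ¥207,116
  → ¥229,736
  Less low-income housing credit ¥17,000 → ¥212,736

¥117,880 ≤ ¥212,736, so no add-on is due.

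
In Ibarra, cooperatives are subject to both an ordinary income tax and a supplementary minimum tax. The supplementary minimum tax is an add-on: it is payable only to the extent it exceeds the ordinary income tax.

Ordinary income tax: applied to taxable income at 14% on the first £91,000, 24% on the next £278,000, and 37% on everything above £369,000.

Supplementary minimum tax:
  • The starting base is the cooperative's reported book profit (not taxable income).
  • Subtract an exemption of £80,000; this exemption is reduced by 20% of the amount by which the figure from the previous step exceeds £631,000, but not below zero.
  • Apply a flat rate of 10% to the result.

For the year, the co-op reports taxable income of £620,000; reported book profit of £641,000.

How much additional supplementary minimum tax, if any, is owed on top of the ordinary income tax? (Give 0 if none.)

£0

Ordinary income tax:
  £91,000 × 14% = £12,740
  £278,000 × 24% = £66,720
  £251,000 × 37% = £92,870
  → £172,330

Supplementary minimum tax:
  Base (reported book profit): £641,000
  Exemption: £80,000 − 20% × (£641,000 − £631,000) = £80,000 − £2,000 = £78,000
  Base: £641,000 − £78,000 = £563,000
  £563,000 × 10% = £56,300

£56,300 ≤ £172,330, so no add-on is due.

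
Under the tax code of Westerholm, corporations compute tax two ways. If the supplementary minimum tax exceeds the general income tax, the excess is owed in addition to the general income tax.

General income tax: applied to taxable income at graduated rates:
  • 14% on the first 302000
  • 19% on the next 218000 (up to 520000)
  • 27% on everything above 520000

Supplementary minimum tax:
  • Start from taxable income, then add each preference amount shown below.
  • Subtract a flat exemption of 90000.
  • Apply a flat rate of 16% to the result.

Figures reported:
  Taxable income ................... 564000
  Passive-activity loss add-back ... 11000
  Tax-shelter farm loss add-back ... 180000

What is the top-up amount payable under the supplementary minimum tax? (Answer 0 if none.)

General income tax:
  302000 × 14% = 42280
  218000 × 19% = 41420
  44000 × 27% = 11880
  → 95580

Supplementary minimum tax:
  Adjusted income: 564000 + 11000 + 180000 = 755000
  Less exemption 90000 → base 665000
  665000 × 16% = 106400

Excess of supplementary minimum tax over general income tax: 106400 − 95580 = 10820.

10820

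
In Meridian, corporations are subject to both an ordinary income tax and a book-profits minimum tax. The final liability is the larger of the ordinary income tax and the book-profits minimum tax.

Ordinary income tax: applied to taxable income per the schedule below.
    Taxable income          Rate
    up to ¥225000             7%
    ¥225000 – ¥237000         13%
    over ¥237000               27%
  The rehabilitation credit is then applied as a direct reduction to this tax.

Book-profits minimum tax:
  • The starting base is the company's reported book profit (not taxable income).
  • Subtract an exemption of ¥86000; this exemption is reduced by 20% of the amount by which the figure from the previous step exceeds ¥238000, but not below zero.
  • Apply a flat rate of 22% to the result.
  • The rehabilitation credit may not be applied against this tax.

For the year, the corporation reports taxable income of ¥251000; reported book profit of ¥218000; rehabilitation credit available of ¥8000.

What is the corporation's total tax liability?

Book-profits minimum tax:
  Base (reported book profit): ¥218000
  Exemption: ¥218000 ≤ ¥238000, so full ¥86000 applies
  Base: ¥218000 − ¥86000 = ¥132000
  ¥132000 × 22% = ¥29040

Ordinary income tax:
  ¥225000 × 7% = ¥15750
  ¥12000 × 13% = ¥1560
  ¥14000 × 27% = ¥3780
  → ¥21090
  Less rehabilitation credit ¥8000 → ¥13090

¥29040 > ¥13090, so the book-profits minimum tax is the binding amount.

¥29040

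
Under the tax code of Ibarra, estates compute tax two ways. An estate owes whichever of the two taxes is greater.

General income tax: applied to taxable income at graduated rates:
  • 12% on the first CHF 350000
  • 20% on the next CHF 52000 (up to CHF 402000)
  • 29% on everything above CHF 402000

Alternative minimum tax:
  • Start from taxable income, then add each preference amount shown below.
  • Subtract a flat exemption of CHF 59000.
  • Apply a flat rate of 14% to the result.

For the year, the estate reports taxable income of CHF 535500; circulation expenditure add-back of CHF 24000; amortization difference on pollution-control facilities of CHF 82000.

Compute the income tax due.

CHF 91115

Alternative minimum tax:
  Adjusted income: CHF 535500 + CHF 24000 + CHF 82000 = CHF 641500
  Less exemption CHF 59000 → base CHF 582500
  CHF 582500 × 14% = CHF 81550

General income tax:
  CHF 350000 × 12% = CHF 42000
  CHF 52000 × 20% = CHF 10400
  CHF 133500 × 29% = CHF 38715
  → CHF 91115

CHF 91115 > CHF 81550, so the general income tax governs.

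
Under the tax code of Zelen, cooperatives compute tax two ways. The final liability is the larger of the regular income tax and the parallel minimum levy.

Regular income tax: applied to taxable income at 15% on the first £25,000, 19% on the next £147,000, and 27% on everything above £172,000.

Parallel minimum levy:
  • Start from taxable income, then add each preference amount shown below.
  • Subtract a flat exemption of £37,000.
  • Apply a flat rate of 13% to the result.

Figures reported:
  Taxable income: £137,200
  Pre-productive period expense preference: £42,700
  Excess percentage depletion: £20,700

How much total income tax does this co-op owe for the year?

Regular income tax:
  £25,000 × 15% = £3,750
  £112,200 × 19% = £21,318
  → £25,068

Parallel minimum levy:
  Adjusted income: £137,200 + £42,700 + £20,700 = £200,600
  Less exemption £37,000 → base £163,600
  £163,600 × 13% = £21,268

£25,068 > £21,268, so the regular income tax governs.

£25,068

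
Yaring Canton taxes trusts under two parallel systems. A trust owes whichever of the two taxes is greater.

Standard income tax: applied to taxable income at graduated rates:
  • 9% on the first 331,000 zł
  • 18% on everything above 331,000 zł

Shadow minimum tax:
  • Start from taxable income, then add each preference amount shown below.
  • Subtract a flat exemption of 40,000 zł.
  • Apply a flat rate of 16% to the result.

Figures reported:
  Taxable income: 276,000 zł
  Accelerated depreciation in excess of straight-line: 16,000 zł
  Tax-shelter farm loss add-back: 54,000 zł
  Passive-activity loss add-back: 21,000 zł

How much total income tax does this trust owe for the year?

Shadow minimum tax:
  Adjusted income: 276,000 zł + 16,000 zł + 54,000 zł + 21,000 zł = 367,000 zł
  Less exemption 40,000 zł → base 327,000 zł
  327,000 zł × 16% = 52,320 zł

Standard income tax:
  276,000 zł × 9% = 24,840 zł

52,320 zł > 24,840 zł, so the shadow minimum tax is the binding amount.

52,320 zł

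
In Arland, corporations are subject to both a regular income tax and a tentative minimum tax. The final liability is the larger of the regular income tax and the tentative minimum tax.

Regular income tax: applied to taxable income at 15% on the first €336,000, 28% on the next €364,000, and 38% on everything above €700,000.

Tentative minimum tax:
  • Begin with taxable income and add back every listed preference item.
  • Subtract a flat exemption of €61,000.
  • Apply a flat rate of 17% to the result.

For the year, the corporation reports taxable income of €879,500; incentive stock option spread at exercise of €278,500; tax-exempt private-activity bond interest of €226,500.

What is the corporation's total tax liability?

Regular income tax:
  €336,000 × 15% = €50,400
  €364,000 × 28% = €101,920
  €179,500 × 38% = €68,210
  → €220,530

Tentative minimum tax:
  Adjusted income: €879,500 + €278,500 + €226,500 = €1,384,500
  Less exemption €61,000 → base €1,323,500
  €1,323,500 × 17% = €224,995

€224,995 > €220,530, so the tentative minimum tax is the binding amount.

€224,995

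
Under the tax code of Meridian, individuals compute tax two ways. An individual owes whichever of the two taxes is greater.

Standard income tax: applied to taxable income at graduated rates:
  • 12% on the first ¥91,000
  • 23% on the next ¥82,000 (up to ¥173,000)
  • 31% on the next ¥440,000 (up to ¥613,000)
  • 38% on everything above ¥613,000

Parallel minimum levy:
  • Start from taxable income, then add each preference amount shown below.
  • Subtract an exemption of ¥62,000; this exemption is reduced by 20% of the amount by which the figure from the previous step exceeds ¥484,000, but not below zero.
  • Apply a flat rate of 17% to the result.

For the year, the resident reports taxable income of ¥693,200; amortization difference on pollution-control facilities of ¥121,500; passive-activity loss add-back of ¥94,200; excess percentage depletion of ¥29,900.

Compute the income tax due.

¥196,656

Standard income tax:
  ¥91,000 × 12% = ¥10,920
  ¥82,000 × 23% = ¥18,860
  ¥440,000 × 31% = ¥136,400
  ¥80,200 × 38% = ¥30,476
  → ¥196,656

Parallel minimum levy:
  Adjusted income: ¥693,200 + ¥121,500 + ¥94,200 + ¥29,900 = ¥938,800
  Exemption: 20% × (¥938,800 − ¥484,000) = ¥90,960 ≥ ¥62,000, so the exemption is fully phased out
  Base: ¥938,800 − ¥0 = ¥938,800
  ¥938,800 × 17% = ¥159,596

¥196,656 > ¥159,596, so the standard income tax governs.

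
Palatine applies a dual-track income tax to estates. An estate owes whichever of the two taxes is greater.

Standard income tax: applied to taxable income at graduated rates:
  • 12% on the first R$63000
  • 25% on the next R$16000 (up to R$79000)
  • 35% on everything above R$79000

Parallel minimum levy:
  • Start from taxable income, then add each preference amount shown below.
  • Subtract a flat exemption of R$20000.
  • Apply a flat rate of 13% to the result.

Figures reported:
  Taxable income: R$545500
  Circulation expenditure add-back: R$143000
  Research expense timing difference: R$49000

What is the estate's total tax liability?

Standard income tax:
  R$63000 × 12% = R$7560
  R$16000 × 25% = R$4000
  R$466500 × 35% = R$163275
  → R$174835

Parallel minimum levy:
  Adjusted income: R$545500 + R$143000 + R$49000 = R$737500
  Less exemption R$20000 → base R$717500
  R$717500 × 13% = R$93275

R$174835 > R$93275, so the standard income tax governs.

R$174835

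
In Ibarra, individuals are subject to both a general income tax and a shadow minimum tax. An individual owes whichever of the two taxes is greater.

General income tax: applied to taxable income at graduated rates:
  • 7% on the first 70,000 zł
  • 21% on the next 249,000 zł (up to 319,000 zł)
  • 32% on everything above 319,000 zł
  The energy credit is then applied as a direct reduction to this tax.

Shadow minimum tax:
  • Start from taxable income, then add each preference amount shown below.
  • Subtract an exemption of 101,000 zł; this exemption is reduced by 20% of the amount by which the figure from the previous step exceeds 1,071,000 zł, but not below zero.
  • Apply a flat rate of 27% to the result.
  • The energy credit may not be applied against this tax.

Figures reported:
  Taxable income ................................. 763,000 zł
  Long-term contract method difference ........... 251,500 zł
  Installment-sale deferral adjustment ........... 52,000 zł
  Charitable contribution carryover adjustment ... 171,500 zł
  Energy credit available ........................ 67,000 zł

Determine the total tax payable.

316,008 zł

General income tax:
  70,000 zł × 7% = 4,900 zł
  249,000 zł × 21% = 52,290 zł
  444,000 zł × 32% = 142,080 zł
  → 199,270 zł
  Less energy credit 67,000 zł → 132,270 zł

Shadow minimum tax:
  Adjusted income: 763,000 zł + 251,500 zł + 52,000 zł + 171,500 zł = 1,238,000 zł
  Exemption: 101,000 zł − 20% × (1,238,000 zł − 1,071,000 zł) = 101,000 zł − 33,400 zł = 67,600 zł
  Base: 1,238,000 zł − 67,600 zł = 1,170,400 zł
  1,170,400 zł × 27% = 316,008 zł

316,008 zł > 132,270 zł, so the shadow minimum tax is the binding amount.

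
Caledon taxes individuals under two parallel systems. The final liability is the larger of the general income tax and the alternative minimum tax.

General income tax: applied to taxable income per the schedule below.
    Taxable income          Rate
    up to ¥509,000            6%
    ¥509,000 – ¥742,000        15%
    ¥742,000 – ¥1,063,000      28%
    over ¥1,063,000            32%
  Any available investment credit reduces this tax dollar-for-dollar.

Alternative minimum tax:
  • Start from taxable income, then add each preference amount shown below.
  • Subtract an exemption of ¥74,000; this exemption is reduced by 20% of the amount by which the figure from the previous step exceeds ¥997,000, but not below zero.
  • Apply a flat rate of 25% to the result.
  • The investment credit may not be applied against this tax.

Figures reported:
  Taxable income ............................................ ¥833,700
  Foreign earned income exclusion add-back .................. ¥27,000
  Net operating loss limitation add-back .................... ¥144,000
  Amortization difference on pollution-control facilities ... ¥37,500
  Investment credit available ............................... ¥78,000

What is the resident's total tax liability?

¥244,310

Alternative minimum tax:
  Adjusted income: ¥833,700 + ¥27,000 + ¥144,000 + ¥37,500 = ¥1,042,200
  Exemption: ¥74,000 − 20% × (¥1,042,200 − ¥997,000) = ¥74,000 − ¥9,040 = ¥64,960
  Base: ¥1,042,200 − ¥64,960 = ¥977,240
  ¥977,240 × 25% = ¥244,310

General income tax:
  ¥509,000 × 6% = ¥30,540
  ¥233,000 × 15% = ¥34,950
  ¥91,700 × 28% = ¥25,676
  → ¥91,166
  Less investment credit ¥78,000 → ¥13,166

¥244,310 > ¥13,166, so the alternative minimum tax is the binding amount.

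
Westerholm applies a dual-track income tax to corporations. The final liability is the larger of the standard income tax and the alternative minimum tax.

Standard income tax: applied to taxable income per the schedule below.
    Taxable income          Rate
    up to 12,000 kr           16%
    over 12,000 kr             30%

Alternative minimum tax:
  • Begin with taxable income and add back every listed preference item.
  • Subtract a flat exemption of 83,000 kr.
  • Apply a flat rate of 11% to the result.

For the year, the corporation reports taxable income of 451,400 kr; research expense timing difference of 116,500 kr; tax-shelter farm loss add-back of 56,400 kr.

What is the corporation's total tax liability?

133,740 kr

Standard income tax:
  12,000 kr × 16% = 1,920 kr
  439,400 kr × 30% = 131,820 kr
  → 133,740 kr

Alternative minimum tax:
  Adjusted income: 451,400 kr + 116,500 kr + 56,400 kr = 624,300 kr
  Less exemption 83,000 kr → base 541,300 kr
  541,300 kr × 11% = 59,543 kr

133,740 kr > 59,543 kr, so the standard income tax governs.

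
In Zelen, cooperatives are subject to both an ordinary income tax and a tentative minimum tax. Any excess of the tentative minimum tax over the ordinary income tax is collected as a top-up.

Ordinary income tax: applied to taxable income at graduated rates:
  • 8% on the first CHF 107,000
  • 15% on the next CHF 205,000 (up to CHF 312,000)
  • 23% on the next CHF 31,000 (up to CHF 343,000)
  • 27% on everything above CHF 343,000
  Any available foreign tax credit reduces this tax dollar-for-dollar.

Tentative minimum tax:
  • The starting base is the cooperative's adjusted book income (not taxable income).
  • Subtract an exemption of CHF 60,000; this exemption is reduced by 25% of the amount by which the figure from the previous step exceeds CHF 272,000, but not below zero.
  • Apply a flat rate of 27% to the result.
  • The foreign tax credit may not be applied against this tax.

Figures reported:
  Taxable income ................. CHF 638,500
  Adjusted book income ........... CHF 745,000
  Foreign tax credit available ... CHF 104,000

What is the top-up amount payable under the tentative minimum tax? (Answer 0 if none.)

CHF 178,925

Ordinary income tax:
  CHF 107,000 × 8% = CHF 8,560
  CHF 205,000 × 15% = CHF 30,750
  CHF 31,000 × 23% = CHF 7,130
  CHF 295,500 × 27% = CHF 79,785
  → CHF 126,225
  Less foreign tax credit CHF 104,000 → CHF 22,225

Tentative minimum tax:
  Base (adjusted book income): CHF 745,000
  Exemption: 25% × (CHF 745,000 − CHF 272,000) = CHF 118,250 ≥ CHF 60,000, so the exemption is fully phased out
  Base: CHF 745,000 − CHF 0 = CHF 745,000
  CHF 745,000 × 27% = CHF 201,150

Excess of tentative minimum tax over ordinary income tax: CHF 201,150 − CHF 22,225 = CHF 178,925.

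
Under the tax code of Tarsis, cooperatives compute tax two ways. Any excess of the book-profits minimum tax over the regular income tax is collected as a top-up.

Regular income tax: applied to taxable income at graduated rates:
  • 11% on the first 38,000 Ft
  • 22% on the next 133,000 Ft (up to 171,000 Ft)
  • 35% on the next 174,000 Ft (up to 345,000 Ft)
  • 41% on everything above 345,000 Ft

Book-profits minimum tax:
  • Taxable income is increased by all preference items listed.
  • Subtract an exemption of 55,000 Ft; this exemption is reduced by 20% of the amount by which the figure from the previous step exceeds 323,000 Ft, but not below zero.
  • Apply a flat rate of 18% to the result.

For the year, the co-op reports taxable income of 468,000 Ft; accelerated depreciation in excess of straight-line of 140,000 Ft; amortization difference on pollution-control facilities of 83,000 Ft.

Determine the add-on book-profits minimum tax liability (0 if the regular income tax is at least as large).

Book-profits minimum tax:
  Adjusted income: 468,000 Ft + 140,000 Ft + 83,000 Ft = 691,000 Ft
  Exemption: 20% × (691,000 Ft − 323,000 Ft) = 73,600 Ft ≥ 55,000 Ft, so the exemption is fully phased out
  Base: 691,000 Ft − 0 Ft = 691,000 Ft
  691,000 Ft × 18% = 124,380 Ft

Regular income tax:
  38,000 Ft × 11% = 4,180 Ft
  133,000 Ft × 22% = 29,260 Ft
  174,000 Ft × 35% = 60,900 Ft
  123,000 Ft × 41% = 50,430 Ft
  → 144,770 Ft

124,380 Ft ≤ 144,770 Ft, so no add-on is due.

0 Ft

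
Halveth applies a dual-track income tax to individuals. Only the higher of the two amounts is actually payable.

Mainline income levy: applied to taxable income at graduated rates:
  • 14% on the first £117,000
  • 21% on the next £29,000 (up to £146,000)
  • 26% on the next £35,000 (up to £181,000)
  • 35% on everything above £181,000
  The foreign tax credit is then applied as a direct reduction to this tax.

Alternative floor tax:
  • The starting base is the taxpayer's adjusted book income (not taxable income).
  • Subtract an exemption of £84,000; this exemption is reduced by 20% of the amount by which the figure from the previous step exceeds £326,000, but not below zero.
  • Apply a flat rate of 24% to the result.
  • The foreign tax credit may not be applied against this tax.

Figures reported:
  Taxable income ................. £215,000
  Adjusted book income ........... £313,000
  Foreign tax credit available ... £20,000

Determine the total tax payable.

£54,960

Mainline income levy:
  £117,000 × 14% = £16,380
  £29,000 × 21% = £6,090
  £35,000 × 26% = £9,100
  £34,000 × 35% = £11,900
  → £43,470
  Less foreign tax credit £20,000 → £23,470

Alternative floor tax:
  Base (adjusted book income): £313,000
  Exemption: £313,000 ≤ £326,000, so full £84,000 applies
  Base: £313,000 − £84,000 = £229,000
  £229,000 × 24% = £54,960

£54,960 > £23,470, so the alternative floor tax is the binding amount.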